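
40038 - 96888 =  - 56850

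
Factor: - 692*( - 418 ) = 2^3*11^1*19^1*173^1= 289256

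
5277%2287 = 703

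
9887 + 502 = 10389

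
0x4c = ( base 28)2K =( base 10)76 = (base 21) 3d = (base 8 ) 114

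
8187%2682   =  141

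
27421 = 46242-18821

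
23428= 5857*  4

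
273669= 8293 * 33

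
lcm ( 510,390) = 6630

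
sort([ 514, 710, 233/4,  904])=[ 233/4,  514, 710,904 ] 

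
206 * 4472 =921232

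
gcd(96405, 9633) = 3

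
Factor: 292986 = 2^1*3^2*41^1*397^1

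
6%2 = 0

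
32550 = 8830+23720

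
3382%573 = 517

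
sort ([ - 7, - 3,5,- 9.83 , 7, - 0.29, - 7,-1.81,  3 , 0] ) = [ - 9.83,-7, - 7,-3, - 1.81,-0.29, 0,3, 5, 7 ]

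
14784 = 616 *24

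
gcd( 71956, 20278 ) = 2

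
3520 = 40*88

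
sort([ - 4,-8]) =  [ - 8, - 4]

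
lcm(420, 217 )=13020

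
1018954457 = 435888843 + 583065614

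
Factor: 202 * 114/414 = 3838/69 = 2^1 * 3^( - 1 )* 19^1*23^( - 1 )*101^1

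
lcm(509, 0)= 0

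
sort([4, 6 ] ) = [ 4, 6 ]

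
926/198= 4 + 67/99 = 4.68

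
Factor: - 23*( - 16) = 2^4*23^1 =368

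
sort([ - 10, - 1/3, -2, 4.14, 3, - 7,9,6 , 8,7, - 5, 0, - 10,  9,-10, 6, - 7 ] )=[ - 10, - 10, - 10, - 7, - 7, - 5, - 2, - 1/3, 0, 3, 4.14, 6, 6, 7,  8,9,  9]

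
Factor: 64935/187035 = 117/337= 3^2*13^1*337^( - 1 ) 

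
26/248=13/124=0.10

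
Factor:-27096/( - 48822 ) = 4516/8137 = 2^2*79^( - 1 )*103^(-1)*1129^1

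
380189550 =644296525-264106975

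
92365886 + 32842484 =125208370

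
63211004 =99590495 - 36379491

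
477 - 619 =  - 142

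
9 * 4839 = 43551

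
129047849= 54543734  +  74504115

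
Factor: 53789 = 19^2*149^1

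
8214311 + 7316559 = 15530870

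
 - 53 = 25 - 78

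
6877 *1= 6877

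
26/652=13/326 = 0.04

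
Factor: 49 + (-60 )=  -  11^1 = - 11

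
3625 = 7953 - 4328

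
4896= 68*72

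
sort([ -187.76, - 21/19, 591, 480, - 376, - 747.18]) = [ -747.18, - 376, - 187.76,-21/19,480, 591 ] 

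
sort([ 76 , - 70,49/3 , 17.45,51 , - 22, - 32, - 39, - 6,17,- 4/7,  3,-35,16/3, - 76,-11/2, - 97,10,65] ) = [ - 97,-76,-70, - 39, - 35, - 32, - 22 ,-6,-11/2, - 4/7,  3,16/3, 10 , 49/3,17 , 17.45,51 , 65,76]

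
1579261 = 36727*43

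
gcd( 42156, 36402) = 6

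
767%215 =122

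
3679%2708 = 971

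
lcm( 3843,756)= 46116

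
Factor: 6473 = 6473^1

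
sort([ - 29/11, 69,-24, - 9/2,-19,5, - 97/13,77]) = [ - 24,-19, - 97/13 , - 9/2 , - 29/11, 5,69, 77] 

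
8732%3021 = 2690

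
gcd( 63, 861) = 21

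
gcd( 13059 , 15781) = 1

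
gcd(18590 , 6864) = 286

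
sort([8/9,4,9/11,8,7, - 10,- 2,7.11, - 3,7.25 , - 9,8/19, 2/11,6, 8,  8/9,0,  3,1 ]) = [ - 10 ,-9, - 3, - 2, 0, 2/11,8/19,9/11, 8/9,8/9,1,3,4,6,  7,7.11,  7.25, 8,  8 ] 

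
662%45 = 32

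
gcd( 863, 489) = 1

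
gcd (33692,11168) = 4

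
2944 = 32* 92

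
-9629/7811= - 2 + 5993/7811 = -1.23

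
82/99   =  82/99 =0.83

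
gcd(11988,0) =11988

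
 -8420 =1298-9718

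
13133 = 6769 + 6364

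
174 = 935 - 761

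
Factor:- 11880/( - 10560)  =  2^( - 3)*3^2 = 9/8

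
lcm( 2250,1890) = 47250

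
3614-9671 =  -6057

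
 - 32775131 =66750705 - 99525836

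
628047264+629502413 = 1257549677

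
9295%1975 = 1395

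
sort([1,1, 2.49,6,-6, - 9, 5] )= [- 9,-6 , 1,1 , 2.49, 5,6] 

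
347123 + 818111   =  1165234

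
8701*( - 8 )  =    -  69608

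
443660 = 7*63380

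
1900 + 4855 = 6755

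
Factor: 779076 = 2^2 * 3^2*17^1 * 19^1 * 67^1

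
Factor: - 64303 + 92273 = 2^1*5^1*2797^1 = 27970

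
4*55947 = 223788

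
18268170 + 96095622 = 114363792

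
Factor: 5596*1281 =7168476 = 2^2  *  3^1 * 7^1*61^1*1399^1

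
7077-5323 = 1754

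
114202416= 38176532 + 76025884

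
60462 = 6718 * 9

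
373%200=173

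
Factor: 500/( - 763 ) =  - 2^2*5^3 * 7^( - 1) *109^( - 1 ) 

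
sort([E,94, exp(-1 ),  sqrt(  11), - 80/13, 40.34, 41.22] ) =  [ - 80/13,exp(-1),  E,sqrt( 11 ),40.34,41.22,94] 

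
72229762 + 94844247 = 167074009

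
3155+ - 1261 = 1894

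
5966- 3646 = 2320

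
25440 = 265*96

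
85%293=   85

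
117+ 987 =1104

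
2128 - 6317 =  - 4189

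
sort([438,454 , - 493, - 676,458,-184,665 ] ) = [ - 676 ,-493, - 184, 438,454,458, 665 ] 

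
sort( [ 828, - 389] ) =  [ - 389, 828] 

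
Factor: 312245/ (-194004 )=-985/612= - 2^( - 2 )*3^( - 2)*5^1*17^(  -  1 )  *  197^1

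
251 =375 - 124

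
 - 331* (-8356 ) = 2765836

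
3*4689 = 14067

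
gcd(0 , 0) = 0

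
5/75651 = 5/75651 = 0.00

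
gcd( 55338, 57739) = 1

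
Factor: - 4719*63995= - 3^1*5^1*11^2*13^1*12799^1 = - 301992405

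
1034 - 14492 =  - 13458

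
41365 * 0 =0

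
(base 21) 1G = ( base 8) 45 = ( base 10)37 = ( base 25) 1c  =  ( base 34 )13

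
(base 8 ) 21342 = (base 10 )8930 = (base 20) 126A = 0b10001011100010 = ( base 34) 7om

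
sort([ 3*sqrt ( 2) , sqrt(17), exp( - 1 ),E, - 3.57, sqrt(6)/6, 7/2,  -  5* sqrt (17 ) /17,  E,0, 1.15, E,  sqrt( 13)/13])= [  -  3.57,-5*sqrt( 17)/17, 0, sqrt ( 13) /13  ,  exp ( - 1), sqrt(6 ) /6,  1.15 , E,E , E, 7/2, sqrt( 17 ), 3 * sqrt (2 )] 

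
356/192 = 89/48 = 1.85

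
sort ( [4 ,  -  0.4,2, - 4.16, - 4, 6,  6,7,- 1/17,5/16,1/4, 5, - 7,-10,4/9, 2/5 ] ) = [-10, - 7, - 4.16,-4, - 0.4, - 1/17, 1/4, 5/16,2/5,4/9,2,4,5, 6,6,7 ] 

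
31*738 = 22878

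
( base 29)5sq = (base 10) 5043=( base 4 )1032303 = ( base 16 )13B3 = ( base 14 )1ba3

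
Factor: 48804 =2^2*3^1 * 7^2*83^1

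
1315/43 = 30 + 25/43 = 30.58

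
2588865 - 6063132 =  - 3474267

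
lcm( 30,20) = 60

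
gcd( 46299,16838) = 1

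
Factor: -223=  - 223^1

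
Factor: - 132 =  - 2^2*3^1*11^1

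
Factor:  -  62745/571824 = - 20915/190608 = - 2^(  -  4 )*3^ ( - 1)*5^1*11^( - 1)*19^ (  -  2 )* 47^1*89^1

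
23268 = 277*84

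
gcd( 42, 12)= 6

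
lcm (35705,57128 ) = 285640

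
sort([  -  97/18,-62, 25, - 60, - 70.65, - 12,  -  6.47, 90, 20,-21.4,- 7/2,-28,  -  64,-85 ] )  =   [-85,  -  70.65, - 64,  -  62, -60, - 28 , - 21.4 , - 12, - 6.47, - 97/18,-7/2,20,25,90 ] 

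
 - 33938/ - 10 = 16969/5 = 3393.80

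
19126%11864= 7262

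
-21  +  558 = 537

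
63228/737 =85 + 53/67 = 85.79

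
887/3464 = 887/3464=   0.26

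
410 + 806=1216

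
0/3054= 0= 0.00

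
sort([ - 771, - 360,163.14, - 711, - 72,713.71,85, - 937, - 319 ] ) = [ - 937,-771, - 711, - 360 , - 319, - 72,85 , 163.14 , 713.71 ]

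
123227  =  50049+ 73178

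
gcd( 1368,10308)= 12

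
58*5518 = 320044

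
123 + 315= 438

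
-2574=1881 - 4455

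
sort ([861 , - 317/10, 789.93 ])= [ - 317/10,789.93, 861 ] 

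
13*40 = 520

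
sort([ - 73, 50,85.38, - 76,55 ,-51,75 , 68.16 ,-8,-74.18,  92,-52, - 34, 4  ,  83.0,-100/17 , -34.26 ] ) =[ - 76 ,-74.18,- 73,-52, - 51,-34.26,-34,-8,- 100/17 , 4, 50 , 55, 68.16,  75 , 83.0,85.38, 92]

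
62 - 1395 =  -1333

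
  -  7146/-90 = 79  +  2/5 = 79.40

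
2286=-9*( - 254 ) 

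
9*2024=18216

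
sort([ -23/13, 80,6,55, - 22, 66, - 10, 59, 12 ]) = [ - 22, - 10, - 23/13,6,12,55, 59 , 66,80]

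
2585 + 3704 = 6289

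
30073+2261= 32334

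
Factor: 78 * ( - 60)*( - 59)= 276120=2^3*3^2 * 5^1 * 13^1*59^1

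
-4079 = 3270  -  7349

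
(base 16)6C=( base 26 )44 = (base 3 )11000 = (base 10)108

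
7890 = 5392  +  2498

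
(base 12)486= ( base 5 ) 10203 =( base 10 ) 678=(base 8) 1246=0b1010100110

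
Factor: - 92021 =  - 17^1*5413^1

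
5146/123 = 5146/123 = 41.84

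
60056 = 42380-- 17676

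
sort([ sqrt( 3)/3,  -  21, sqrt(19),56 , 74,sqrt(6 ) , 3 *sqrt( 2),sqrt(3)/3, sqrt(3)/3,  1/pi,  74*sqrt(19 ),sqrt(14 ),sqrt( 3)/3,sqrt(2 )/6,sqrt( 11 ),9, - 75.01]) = [ - 75.01 , - 21,sqrt( 2)/6 , 1/pi,sqrt ( 3)/3,  sqrt( 3)/3,sqrt ( 3 ) /3 , sqrt(3)/3,sqrt(6),sqrt(11),sqrt(14 ) , 3*sqrt( 2),sqrt(19 ),9,56, 74,  74*sqrt( 19)] 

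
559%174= 37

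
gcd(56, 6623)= 1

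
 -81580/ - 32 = 20395/8 = 2549.38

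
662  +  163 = 825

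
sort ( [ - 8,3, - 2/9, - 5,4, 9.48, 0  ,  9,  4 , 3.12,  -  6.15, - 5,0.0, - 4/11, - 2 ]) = [ - 8,-6.15, - 5,  -  5 , - 2 ,-4/11,-2/9, 0, 0.0, 3, 3.12, 4,4, 9, 9.48]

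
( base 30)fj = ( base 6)2101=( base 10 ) 469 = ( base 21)117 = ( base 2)111010101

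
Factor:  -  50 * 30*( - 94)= 2^3*3^1*5^3*47^1 = 141000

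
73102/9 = 73102/9= 8122.44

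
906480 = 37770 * 24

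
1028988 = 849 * 1212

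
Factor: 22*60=2^3* 3^1 * 5^1 *11^1 = 1320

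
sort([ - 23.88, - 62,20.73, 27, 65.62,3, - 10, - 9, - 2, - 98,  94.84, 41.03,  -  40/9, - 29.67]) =[ - 98, - 62, - 29.67, - 23.88, - 10, - 9, - 40/9, - 2,  3,20.73,27, 41.03,65.62,  94.84]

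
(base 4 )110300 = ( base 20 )368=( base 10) 1328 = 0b10100110000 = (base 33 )178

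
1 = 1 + 0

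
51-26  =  25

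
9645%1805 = 620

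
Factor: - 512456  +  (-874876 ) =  - 2^2*3^2*89^1* 433^1 = - 1387332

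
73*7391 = 539543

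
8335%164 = 135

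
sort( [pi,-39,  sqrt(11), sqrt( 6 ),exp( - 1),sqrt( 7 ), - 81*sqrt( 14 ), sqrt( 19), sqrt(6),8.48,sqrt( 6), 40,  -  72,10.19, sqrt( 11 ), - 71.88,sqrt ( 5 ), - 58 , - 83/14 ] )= [-81 * sqrt(14 ) , - 72,  -  71.88,-58, - 39, - 83/14, exp ( - 1),sqrt( 5) , sqrt( 6), sqrt( 6), sqrt( 6 ), sqrt( 7),pi,sqrt(11), sqrt(11), sqrt(19), 8.48,10.19,40 ] 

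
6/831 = 2/277 = 0.01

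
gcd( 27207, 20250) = 9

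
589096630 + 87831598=676928228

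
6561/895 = 7+296/895 = 7.33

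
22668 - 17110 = 5558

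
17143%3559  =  2907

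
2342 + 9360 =11702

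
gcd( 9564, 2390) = 2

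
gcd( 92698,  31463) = 1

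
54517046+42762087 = 97279133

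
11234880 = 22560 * 498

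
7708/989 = 7 + 785/989 = 7.79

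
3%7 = 3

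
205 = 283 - 78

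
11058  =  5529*2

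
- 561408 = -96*5848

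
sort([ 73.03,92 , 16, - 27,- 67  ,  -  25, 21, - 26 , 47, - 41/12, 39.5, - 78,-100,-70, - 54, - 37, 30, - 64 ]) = [  -  100,-78, - 70, - 67, - 64,-54, - 37, - 27, - 26, - 25, - 41/12, 16,21,30, 39.5,47 , 73.03,92] 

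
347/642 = 347/642 = 0.54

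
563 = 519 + 44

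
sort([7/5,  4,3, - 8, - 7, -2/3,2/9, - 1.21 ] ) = [- 8, - 7,-1.21, - 2/3,2/9 , 7/5,3, 4 ] 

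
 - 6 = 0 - 6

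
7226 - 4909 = 2317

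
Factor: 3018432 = 2^6*3^1*79^1 * 199^1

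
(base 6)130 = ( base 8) 66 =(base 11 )4A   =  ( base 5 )204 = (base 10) 54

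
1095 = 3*365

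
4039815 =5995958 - 1956143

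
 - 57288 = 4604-61892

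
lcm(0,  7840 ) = 0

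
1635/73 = 22 + 29/73 =22.40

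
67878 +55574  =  123452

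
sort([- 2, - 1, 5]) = [ - 2, - 1,5 ] 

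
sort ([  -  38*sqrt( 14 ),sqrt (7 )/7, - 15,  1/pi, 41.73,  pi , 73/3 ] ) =[ - 38*sqrt (14 ), - 15, 1/pi, sqrt(7 ) /7,  pi,  73/3,41.73 ] 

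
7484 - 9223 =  - 1739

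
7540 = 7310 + 230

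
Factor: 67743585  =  3^2*5^1*7^1*13^1*71^1*233^1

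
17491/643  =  27 + 130/643 = 27.20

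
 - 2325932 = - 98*23734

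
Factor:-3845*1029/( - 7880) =791301/1576 = 2^(- 3 )*3^1*7^3*197^(-1)*769^1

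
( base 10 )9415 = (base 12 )5547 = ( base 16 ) 24C7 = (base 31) 9om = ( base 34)84v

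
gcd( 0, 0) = 0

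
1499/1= 1499 = 1499.00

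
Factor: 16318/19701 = 82/99 = 2^1*3^( - 2)*11^( - 1)*41^1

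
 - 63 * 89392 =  - 5631696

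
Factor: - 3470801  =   - 67^1 * 51803^1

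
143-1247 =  - 1104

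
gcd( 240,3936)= 48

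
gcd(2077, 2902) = 1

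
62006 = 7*8858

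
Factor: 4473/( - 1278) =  - 7/2 = -  2^ ( - 1 )* 7^1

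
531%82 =39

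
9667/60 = 9667/60 = 161.12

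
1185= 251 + 934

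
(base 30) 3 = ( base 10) 3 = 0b11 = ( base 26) 3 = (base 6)3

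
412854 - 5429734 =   -  5016880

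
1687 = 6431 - 4744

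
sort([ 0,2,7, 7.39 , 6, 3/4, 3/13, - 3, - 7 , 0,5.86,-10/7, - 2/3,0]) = [ - 7,-3 , - 10/7,-2/3, 0, 0, 0, 3/13,3/4, 2, 5.86,6,7,7.39 ]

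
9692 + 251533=261225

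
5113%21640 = 5113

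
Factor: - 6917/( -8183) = 7^( - 2 )*167^( - 1)*6917^1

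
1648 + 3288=4936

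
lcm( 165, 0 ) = 0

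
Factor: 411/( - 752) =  - 2^( - 4) *3^1*47^( - 1)*137^1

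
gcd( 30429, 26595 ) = 27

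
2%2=0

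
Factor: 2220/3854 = 1110/1927  =  2^1*3^1*5^1*37^1*41^ ( - 1) * 47^( - 1) 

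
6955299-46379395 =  - 39424096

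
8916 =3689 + 5227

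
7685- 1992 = 5693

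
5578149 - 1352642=4225507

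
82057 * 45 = 3692565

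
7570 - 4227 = 3343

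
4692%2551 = 2141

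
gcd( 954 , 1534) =2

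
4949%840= 749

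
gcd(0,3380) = 3380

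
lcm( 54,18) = 54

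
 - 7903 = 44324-52227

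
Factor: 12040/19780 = 2^1*7^1*23^ ( - 1) = 14/23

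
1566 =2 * 783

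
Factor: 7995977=11^1*397^1*1831^1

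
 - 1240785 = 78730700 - 79971485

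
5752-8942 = - 3190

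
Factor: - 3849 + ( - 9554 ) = -13^1*1031^1  =  - 13403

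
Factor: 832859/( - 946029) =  - 3^( - 1 )*7^( - 1 )*19^(  -  1)*751^1*1109^1* 2371^( - 1 ) 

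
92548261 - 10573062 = 81975199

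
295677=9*32853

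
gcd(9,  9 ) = 9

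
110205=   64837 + 45368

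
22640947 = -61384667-  -  84025614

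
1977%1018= 959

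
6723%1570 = 443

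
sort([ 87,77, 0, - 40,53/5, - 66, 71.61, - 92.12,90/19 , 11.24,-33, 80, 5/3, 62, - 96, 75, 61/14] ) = [ - 96 , - 92.12, - 66, - 40, -33,0  ,  5/3, 61/14, 90/19, 53/5,11.24, 62, 71.61,75, 77, 80,87]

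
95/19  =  5 =5.00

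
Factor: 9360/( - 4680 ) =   -  2 =- 2^1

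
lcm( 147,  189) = 1323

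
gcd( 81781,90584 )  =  1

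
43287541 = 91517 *473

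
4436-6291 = -1855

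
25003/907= 27 + 514/907 =27.57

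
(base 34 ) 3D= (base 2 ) 1110011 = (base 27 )47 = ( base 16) 73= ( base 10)115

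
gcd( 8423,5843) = 1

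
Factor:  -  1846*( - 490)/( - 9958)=-2^1*5^1*7^2*71^1 * 383^(  -  1 ) = - 34790/383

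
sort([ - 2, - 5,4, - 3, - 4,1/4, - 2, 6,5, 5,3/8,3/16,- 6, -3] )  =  [ - 6 , - 5,-4, - 3,-3, - 2,  -  2,3/16, 1/4,3/8,4,5,5,6]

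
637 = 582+55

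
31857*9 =286713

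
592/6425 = 592/6425 = 0.09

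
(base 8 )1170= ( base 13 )398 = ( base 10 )632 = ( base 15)2c2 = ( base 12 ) 448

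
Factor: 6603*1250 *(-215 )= -1774556250 =- 2^1*3^1 * 5^5*31^1 * 43^1*71^1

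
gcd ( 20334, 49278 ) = 6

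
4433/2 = 2216+1/2 = 2216.50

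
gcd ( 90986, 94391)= 1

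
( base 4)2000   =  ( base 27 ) 4k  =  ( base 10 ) 128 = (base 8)200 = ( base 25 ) 53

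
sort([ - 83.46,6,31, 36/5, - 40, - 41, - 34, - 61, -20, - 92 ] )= [ - 92,-83.46, - 61, - 41 , - 40, - 34, - 20, 6,36/5,31]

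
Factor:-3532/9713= - 2^2*11^( - 1) = - 4/11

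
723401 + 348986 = 1072387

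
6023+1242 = 7265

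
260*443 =115180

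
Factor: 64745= 5^1*23^1*563^1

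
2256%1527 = 729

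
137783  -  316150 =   -  178367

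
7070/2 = 3535 = 3535.00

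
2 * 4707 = 9414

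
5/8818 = 5/8818 = 0.00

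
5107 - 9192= - 4085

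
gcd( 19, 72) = 1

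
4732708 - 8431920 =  - 3699212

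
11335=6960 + 4375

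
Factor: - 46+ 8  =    -  38 = -2^1*19^1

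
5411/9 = 601 +2/9 =601.22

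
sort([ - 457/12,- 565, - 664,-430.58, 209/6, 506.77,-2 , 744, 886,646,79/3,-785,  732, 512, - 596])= [ - 785, - 664 , - 596 , - 565, - 430.58, - 457/12,-2  ,  79/3,209/6,506.77 , 512,646,732,744, 886] 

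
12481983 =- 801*(- 15583 ) 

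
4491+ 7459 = 11950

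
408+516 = 924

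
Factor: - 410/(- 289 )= 2^1*5^1*17^(-2 )*41^1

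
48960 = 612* 80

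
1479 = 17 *87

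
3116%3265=3116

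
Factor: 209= 11^1*19^1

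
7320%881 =272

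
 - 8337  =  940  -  9277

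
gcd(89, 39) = 1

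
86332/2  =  43166 = 43166.00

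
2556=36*71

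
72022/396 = 181 +173/198 = 181.87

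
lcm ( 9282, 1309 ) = 102102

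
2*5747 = 11494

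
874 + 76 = 950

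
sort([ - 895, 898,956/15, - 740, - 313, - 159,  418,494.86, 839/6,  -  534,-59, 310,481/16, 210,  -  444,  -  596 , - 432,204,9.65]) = [ - 895, - 740 ,-596, - 534 , - 444, - 432,-313, - 159, - 59, 9.65, 481/16 , 956/15, 839/6 , 204, 210,310, 418,494.86, 898] 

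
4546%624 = 178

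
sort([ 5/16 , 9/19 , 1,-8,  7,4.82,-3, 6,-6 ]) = [ -8, - 6, - 3, 5/16, 9/19, 1 , 4.82 , 6, 7] 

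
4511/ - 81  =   - 4511/81 = -  55.69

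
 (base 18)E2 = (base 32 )7U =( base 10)254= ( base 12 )192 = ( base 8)376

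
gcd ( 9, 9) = 9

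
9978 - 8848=1130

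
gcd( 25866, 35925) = 1437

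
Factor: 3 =3^1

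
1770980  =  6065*292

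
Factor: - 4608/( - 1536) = 3  =  3^1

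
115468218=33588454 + 81879764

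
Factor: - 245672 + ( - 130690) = -2^1*3^2*7^1*29^1*103^1 = - 376362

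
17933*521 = 9343093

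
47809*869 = 41546021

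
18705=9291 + 9414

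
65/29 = 2+7/29 = 2.24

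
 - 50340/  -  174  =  8390/29 = 289.31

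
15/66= 5/22 = 0.23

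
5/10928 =5/10928 = 0.00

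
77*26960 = 2075920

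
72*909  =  65448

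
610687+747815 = 1358502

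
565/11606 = 565/11606 = 0.05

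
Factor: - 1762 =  - 2^1*881^1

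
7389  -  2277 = 5112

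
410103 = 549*747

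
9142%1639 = 947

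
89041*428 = 38109548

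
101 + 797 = 898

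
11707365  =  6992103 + 4715262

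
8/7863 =8/7863  =  0.00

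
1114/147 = 7 + 85/147  =  7.58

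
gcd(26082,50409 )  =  27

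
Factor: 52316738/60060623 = 2^1* 7^( - 2)*41^1*137^1*4657^1 * 1225727^( - 1 ) 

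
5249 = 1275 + 3974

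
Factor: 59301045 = 3^3*5^1 *509^1*863^1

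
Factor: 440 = 2^3*5^1 * 11^1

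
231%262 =231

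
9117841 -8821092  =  296749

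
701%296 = 109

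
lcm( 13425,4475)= 13425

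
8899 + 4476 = 13375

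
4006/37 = 108+10/37 = 108.27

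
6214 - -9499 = 15713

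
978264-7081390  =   - 6103126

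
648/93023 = 648/93023  =  0.01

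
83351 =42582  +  40769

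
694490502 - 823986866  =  - 129496364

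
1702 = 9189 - 7487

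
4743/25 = 189 + 18/25 = 189.72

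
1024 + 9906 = 10930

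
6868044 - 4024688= 2843356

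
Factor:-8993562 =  - 2^1*3^1*1498927^1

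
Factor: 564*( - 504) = -2^5 * 3^3*7^1*47^1 = -284256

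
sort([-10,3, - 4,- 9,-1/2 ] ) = [-10 , - 9 ,-4,-1/2, 3 ] 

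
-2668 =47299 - 49967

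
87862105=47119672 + 40742433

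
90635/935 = 96+175/187 =96.94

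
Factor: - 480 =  - 2^5* 3^1* 5^1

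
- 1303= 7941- 9244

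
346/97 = 346/97 = 3.57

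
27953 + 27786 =55739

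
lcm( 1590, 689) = 20670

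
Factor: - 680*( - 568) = 386240 = 2^6*5^1*17^1*71^1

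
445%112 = 109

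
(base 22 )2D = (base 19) 30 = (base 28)21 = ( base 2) 111001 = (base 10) 57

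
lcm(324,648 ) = 648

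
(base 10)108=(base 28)3o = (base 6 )300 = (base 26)44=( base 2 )1101100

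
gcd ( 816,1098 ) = 6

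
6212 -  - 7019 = 13231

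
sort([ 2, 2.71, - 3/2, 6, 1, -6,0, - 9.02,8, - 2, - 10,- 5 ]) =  [- 10, - 9.02, - 6, - 5,  -  2 ,-3/2 , 0, 1,2,2.71 , 6,8] 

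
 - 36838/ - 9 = 36838/9 = 4093.11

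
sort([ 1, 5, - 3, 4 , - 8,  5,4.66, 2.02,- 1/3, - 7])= [ - 8, - 7, - 3, - 1/3,1 , 2.02,4,4.66, 5,5 ] 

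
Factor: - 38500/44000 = -7/8 = - 2^(- 3)*7^1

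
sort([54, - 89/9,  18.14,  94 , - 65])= [-65,- 89/9,18.14,54,94 ]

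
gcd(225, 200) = 25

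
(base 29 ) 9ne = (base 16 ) 203A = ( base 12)4936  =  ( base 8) 20072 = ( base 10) 8250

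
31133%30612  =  521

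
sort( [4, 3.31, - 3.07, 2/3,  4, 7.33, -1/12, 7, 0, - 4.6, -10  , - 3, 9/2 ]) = [ - 10, - 4.6, - 3.07, - 3, - 1/12,0,2/3,3.31,4,4, 9/2, 7, 7.33 ]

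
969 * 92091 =89236179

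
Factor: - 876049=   -  37^1*23677^1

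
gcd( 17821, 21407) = 1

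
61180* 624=38176320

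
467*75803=35400001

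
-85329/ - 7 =85329/7 = 12189.86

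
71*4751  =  337321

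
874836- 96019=778817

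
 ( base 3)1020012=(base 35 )pl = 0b1110000000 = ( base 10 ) 896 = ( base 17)31c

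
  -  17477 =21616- 39093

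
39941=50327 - 10386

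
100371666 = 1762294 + 98609372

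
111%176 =111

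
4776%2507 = 2269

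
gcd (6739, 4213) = 1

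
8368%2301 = 1465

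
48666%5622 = 3690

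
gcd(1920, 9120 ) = 480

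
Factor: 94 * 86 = 8084  =  2^2*43^1  *47^1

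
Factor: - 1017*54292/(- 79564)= 13803741/19891= 3^2*7^2*113^1*277^1 * 19891^( - 1)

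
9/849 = 3/283 = 0.01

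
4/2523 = 4/2523 = 0.00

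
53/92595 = 53/92595 = 0.00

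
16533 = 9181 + 7352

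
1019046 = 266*3831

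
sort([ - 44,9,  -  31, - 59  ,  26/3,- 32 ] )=[ - 59,  -  44,  -  32,-31,26/3, 9]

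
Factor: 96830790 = 2^1*3^1*5^1*7^1*61^1*7559^1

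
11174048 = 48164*232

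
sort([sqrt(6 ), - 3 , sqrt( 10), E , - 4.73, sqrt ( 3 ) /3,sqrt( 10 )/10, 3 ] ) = [ -4.73, - 3, sqrt( 10 ) /10, sqrt(3)/3, sqrt(6), E, 3,sqrt(10 )]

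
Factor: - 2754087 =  - 3^1 *7^1* 313^1 * 419^1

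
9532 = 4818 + 4714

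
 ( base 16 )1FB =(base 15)23C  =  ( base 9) 623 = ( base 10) 507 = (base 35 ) eh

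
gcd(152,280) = 8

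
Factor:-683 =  - 683^1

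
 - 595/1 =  - 595 = - 595.00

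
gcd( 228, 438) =6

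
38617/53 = 38617/53 = 728.62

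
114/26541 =38/8847= 0.00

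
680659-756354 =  - 75695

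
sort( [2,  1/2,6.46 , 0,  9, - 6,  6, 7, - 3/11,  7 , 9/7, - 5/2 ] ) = [-6, - 5/2, - 3/11, 0, 1/2,9/7, 2, 6 , 6.46, 7,7 , 9]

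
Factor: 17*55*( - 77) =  - 71995 = -5^1*7^1 * 11^2*17^1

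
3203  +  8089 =11292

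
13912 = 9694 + 4218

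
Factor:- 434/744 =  - 7/12=-  2^ ( - 2)*3^( - 1 ) * 7^1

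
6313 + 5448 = 11761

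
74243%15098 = 13851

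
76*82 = 6232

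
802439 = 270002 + 532437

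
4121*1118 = 4607278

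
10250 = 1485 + 8765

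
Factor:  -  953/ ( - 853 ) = 853^(-1 )*953^1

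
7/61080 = 7/61080 =0.00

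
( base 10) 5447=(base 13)2630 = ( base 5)133242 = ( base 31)5KM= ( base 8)12507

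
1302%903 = 399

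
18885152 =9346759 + 9538393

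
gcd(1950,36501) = 3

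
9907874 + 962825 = 10870699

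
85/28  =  85/28= 3.04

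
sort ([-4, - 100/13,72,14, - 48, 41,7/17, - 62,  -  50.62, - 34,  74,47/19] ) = [ - 62, - 50.62,-48,- 34, -100/13,-4,7/17,47/19,14,41,72,74] 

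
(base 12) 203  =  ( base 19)f6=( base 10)291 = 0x123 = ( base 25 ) BG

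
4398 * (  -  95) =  - 417810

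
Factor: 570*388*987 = 2^3*3^2* 5^1*7^1*19^1* 47^1*97^1 = 218284920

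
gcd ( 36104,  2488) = 8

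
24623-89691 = - 65068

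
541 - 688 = -147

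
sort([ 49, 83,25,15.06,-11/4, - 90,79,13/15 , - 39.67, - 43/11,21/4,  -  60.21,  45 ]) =[ - 90, -60.21, - 39.67,-43/11, - 11/4,13/15, 21/4,15.06,25, 45, 49, 79 , 83]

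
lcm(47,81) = 3807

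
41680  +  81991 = 123671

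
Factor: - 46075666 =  - 2^1*7^1*13^1* 383^1*661^1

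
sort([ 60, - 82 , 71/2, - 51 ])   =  [-82, - 51,  71/2, 60 ]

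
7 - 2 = 5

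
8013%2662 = 27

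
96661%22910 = 5021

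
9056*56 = 507136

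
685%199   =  88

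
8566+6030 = 14596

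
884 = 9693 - 8809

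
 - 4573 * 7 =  - 32011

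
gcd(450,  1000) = 50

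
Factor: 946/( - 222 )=- 3^( - 1 )*11^1*37^ ( - 1 )*43^1 = - 473/111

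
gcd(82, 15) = 1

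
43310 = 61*710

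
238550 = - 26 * ( - 9175)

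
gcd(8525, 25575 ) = 8525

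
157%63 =31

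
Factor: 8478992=2^4*199^1*2663^1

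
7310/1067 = 6 + 908/1067 = 6.85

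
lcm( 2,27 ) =54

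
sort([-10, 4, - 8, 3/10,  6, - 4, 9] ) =[ - 10, - 8, - 4, 3/10, 4, 6, 9 ] 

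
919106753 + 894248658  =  1813355411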